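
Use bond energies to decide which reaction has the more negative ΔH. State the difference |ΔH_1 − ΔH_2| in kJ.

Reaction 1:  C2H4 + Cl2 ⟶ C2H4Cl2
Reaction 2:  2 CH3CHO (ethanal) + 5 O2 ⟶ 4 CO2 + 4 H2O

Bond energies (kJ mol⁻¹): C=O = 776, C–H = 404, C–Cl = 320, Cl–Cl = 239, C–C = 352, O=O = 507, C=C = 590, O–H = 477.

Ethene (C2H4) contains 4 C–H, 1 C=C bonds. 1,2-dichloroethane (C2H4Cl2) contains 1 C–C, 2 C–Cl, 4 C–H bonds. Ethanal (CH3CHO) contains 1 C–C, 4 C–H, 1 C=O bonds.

Reaction 1:
  Bonds broken (reactants):
    C–H: 4 × 404 = 1616
    C=C: 1 × 590 = 590
    Cl–Cl: 1 × 239 = 239
    Σ(broken) = 2445 kJ
  Bonds formed (products):
    C–C: 1 × 352 = 352
    C–Cl: 2 × 320 = 640
    C–H: 4 × 404 = 1616
    Σ(formed) = 2608 kJ
  ΔH_1 = 2445 − 2608 = −163 kJ
Reaction 2:
  Bonds broken (reactants):
    C–C: 2 × 352 = 704
    C–H: 8 × 404 = 3232
    C=O: 2 × 776 = 1552
    O=O: 5 × 507 = 2535
    Σ(broken) = 8023 kJ
  Bonds formed (products):
    C=O: 8 × 776 = 6208
    O–H: 8 × 477 = 3816
    Σ(formed) = 10024 kJ
  ΔH_2 = 8023 − 10024 = −2001 kJ
ΔH_1 − ΔH_2 = +1838 kJ, so reaction 2 has the more negative ΔH; |ΔH_1 − ΔH_2| = 1838 kJ.

Reaction 2, by 1838 kJ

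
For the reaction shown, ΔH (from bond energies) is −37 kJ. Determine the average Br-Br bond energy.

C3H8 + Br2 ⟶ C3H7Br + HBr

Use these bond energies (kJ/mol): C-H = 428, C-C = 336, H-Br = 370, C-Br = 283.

D(Br-Br) ≈ 188 kJ/mol

Let D be the Br-Br bond energy.
Σ(broken) = 1×D + 2×336 + 8×428 = 4096 + D
Σ(formed) = 1×283 + 2×336 + 7×428 + 1×370 = 4321
ΔH = Σ(broken) − Σ(formed) = (4096 + D) − (4321) = −225 + D
Setting this equal to −37 kJ gives D = 188 kJ/mol.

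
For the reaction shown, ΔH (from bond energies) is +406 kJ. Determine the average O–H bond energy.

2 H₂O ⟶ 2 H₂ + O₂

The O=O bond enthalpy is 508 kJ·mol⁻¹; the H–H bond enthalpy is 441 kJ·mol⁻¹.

D(O–H) ≈ 449 kJ/mol

Let D be the O–H bond energy.
Σ(broken) = 4×D = 4D
Σ(formed) = 2×441 + 1×508 = 1390
ΔH = Σ(broken) − Σ(formed) = (4D) − (1390) = −1390 + 4D
Setting this equal to +406 kJ gives 4D = 1796, so D = 449 kJ/mol.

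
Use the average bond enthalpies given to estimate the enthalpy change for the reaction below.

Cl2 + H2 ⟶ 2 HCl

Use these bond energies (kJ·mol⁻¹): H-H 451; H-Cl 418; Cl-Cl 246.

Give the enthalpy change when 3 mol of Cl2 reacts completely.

Bonds broken (reactants):
  Cl-Cl: 1 × 246 = 246
  H-H: 1 × 451 = 451
  Σ(broken) = 697 kJ
Bonds formed (products):
  H-Cl: 2 × 418 = 836
  Σ(formed) = 836 kJ
ΔH = Σ(broken) − Σ(formed) = 697 − 836 = −139 kJ
For 3× the reaction as written: 3 × (−139) = −417 kJ

ΔH = −417 kJ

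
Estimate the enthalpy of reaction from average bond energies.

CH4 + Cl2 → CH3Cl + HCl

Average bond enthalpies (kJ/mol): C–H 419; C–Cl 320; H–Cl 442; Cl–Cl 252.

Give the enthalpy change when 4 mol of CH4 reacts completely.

ΔH = −364 kJ

Bonds broken (reactants):
  C–H: 4 × 419 = 1676
  Cl–Cl: 1 × 252 = 252
  Σ(broken) = 1928 kJ
Bonds formed (products):
  C–Cl: 1 × 320 = 320
  C–H: 3 × 419 = 1257
  H–Cl: 1 × 442 = 442
  Σ(formed) = 2019 kJ
ΔH = Σ(broken) − Σ(formed) = 1928 − 2019 = −91 kJ
For 4× the reaction as written: 4 × (−91) = −364 kJ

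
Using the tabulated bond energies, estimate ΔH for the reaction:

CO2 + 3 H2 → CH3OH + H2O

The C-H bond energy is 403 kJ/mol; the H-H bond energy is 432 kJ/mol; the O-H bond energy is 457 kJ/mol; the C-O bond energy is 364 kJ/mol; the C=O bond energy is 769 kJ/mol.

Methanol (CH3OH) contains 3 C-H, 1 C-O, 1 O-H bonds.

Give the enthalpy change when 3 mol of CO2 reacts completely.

Bonds broken (reactants):
  C=O: 2 × 769 = 1538
  H-H: 3 × 432 = 1296
  Σ(broken) = 2834 kJ
Bonds formed (products):
  C-H: 3 × 403 = 1209
  C-O: 1 × 364 = 364
  O-H: 3 × 457 = 1371
  Σ(formed) = 2944 kJ
ΔH = Σ(broken) − Σ(formed) = 2834 − 2944 = −110 kJ
For 3× the reaction as written: 3 × (−110) = −330 kJ

ΔH = −330 kJ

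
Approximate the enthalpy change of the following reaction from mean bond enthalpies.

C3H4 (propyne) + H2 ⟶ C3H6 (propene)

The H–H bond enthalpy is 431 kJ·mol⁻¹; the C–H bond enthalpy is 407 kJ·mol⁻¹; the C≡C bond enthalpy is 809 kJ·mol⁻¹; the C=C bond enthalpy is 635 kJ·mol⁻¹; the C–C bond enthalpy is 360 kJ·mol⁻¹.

ΔH ≈ −209 kJ

Bonds broken (reactants):
  C≡C: 1 × 809 = 809
  C–C: 1 × 360 = 360
  C–H: 4 × 407 = 1628
  H–H: 1 × 431 = 431
  Σ(broken) = 3228 kJ
Bonds formed (products):
  C–C: 1 × 360 = 360
  C–H: 6 × 407 = 2442
  C=C: 1 × 635 = 635
  Σ(formed) = 3437 kJ
ΔH = Σ(broken) − Σ(formed) = 3228 − 3437 = −209 kJ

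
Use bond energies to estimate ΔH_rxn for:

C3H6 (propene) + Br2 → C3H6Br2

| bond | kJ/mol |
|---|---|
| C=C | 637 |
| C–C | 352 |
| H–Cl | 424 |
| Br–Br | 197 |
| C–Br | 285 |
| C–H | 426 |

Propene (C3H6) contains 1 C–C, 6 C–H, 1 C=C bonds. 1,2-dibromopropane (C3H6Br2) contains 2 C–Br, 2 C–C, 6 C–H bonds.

Bonds broken (reactants):
  Br–Br: 1 × 197 = 197
  C–C: 1 × 352 = 352
  C–H: 6 × 426 = 2556
  C=C: 1 × 637 = 637
  Σ(broken) = 3742 kJ
Bonds formed (products):
  C–Br: 2 × 285 = 570
  C–C: 2 × 352 = 704
  C–H: 6 × 426 = 2556
  Σ(formed) = 3830 kJ
ΔH = Σ(broken) − Σ(formed) = 3742 − 3830 = −88 kJ

ΔH ≈ −88 kJ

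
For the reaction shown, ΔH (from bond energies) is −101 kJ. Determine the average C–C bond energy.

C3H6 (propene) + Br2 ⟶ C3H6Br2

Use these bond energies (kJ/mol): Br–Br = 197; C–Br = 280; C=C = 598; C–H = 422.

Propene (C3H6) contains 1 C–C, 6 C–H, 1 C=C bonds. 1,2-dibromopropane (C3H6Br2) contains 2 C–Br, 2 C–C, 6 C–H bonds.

D(C–C) ≈ 336 kJ/mol

Let D be the C–C bond energy.
Σ(broken) = 1×197 + 1×D + 6×422 + 1×598 = 3327 + D
Σ(formed) = 2×280 + 2×D + 6×422 = 3092 + 2D
ΔH = Σ(broken) − Σ(formed) = (3327 + D) − (3092 + 2D) = +235 − D
Setting this equal to −101 kJ gives D = 336 kJ/mol.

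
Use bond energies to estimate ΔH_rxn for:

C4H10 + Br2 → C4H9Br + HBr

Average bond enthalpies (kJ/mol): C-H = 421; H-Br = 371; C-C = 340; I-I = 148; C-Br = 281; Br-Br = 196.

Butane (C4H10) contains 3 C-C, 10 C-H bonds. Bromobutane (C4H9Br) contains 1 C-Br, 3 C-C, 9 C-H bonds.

Bonds broken (reactants):
  Br-Br: 1 × 196 = 196
  C-C: 3 × 340 = 1020
  C-H: 10 × 421 = 4210
  Σ(broken) = 5426 kJ
Bonds formed (products):
  C-Br: 1 × 281 = 281
  C-C: 3 × 340 = 1020
  C-H: 9 × 421 = 3789
  H-Br: 1 × 371 = 371
  Σ(formed) = 5461 kJ
ΔH = Σ(broken) − Σ(formed) = 5426 − 5461 = −35 kJ

ΔH ≈ −35 kJ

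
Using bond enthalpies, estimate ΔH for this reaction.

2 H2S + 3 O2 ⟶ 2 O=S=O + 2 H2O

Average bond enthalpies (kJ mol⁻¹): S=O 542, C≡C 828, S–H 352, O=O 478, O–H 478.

ΔH ≈ −1238 kJ

Bonds broken (reactants):
  O=O: 3 × 478 = 1434
  S–H: 4 × 352 = 1408
  Σ(broken) = 2842 kJ
Bonds formed (products):
  O–H: 4 × 478 = 1912
  S=O: 4 × 542 = 2168
  Σ(formed) = 4080 kJ
ΔH = Σ(broken) − Σ(formed) = 2842 − 4080 = −1238 kJ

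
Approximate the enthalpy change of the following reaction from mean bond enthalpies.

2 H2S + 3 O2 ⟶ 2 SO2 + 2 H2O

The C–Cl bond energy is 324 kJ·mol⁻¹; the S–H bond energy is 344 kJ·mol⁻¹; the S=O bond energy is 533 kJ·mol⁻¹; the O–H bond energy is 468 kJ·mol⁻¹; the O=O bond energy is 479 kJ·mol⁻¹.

Bonds broken (reactants):
  O=O: 3 × 479 = 1437
  S–H: 4 × 344 = 1376
  Σ(broken) = 2813 kJ
Bonds formed (products):
  O–H: 4 × 468 = 1872
  S=O: 4 × 533 = 2132
  Σ(formed) = 4004 kJ
ΔH = Σ(broken) − Σ(formed) = 2813 − 4004 = −1191 kJ

ΔH ≈ −1191 kJ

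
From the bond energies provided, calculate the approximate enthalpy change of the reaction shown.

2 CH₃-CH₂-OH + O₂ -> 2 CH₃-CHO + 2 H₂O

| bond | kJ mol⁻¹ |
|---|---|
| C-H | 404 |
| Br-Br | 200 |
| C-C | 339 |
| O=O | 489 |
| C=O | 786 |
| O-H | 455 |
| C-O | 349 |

Bonds broken (reactants):
  C-C: 2 × 339 = 678
  C-H: 10 × 404 = 4040
  C-O: 2 × 349 = 698
  O-H: 2 × 455 = 910
  O=O: 1 × 489 = 489
  Σ(broken) = 6815 kJ
Bonds formed (products):
  C-C: 2 × 339 = 678
  C-H: 8 × 404 = 3232
  C=O: 2 × 786 = 1572
  O-H: 4 × 455 = 1820
  Σ(formed) = 7302 kJ
ΔH = Σ(broken) − Σ(formed) = 6815 − 7302 = −487 kJ

ΔH ≈ −487 kJ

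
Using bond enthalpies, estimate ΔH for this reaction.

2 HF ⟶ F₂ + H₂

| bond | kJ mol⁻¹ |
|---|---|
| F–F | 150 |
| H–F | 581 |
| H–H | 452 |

Bonds broken (reactants):
  H–F: 2 × 581 = 1162
  Σ(broken) = 1162 kJ
Bonds formed (products):
  F–F: 1 × 150 = 150
  H–H: 1 × 452 = 452
  Σ(formed) = 602 kJ
ΔH = Σ(broken) − Σ(formed) = 1162 − 602 = +560 kJ

ΔH ≈ +560 kJ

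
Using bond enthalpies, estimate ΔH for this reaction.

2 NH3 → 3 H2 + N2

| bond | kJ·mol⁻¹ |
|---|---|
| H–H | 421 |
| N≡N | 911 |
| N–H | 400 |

Bonds broken (reactants):
  N–H: 6 × 400 = 2400
  Σ(broken) = 2400 kJ
Bonds formed (products):
  H–H: 3 × 421 = 1263
  N≡N: 1 × 911 = 911
  Σ(formed) = 2174 kJ
ΔH = Σ(broken) − Σ(formed) = 2400 − 2174 = +226 kJ

ΔH ≈ +226 kJ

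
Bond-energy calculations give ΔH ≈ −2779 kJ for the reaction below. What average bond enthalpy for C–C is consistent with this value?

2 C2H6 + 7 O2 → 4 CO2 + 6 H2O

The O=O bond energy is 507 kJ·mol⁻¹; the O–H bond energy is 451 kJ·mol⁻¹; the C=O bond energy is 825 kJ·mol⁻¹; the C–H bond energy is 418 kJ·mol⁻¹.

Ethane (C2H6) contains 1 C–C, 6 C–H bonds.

Let D be the C–C bond energy.
Σ(broken) = 2×D + 12×418 + 7×507 = 8565 + 2D
Σ(formed) = 8×825 + 12×451 = 12012
ΔH = Σ(broken) − Σ(formed) = (8565 + 2D) − (12012) = −3447 + 2D
Setting this equal to −2779 kJ gives 2D = 668, so D = 334 kJ/mol.

D(C–C) ≈ 334 kJ/mol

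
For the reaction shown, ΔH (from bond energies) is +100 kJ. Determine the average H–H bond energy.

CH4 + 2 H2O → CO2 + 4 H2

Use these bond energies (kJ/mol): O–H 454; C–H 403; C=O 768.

Let D be the H–H bond energy.
Σ(broken) = 4×403 + 4×454 = 3428
Σ(formed) = 2×768 + 4×D = 1536 + 4D
ΔH = Σ(broken) − Σ(formed) = (3428) − (1536 + 4D) = +1892 − 4D
Setting this equal to +100 kJ gives 4D = 1792, so D = 448 kJ/mol.

D(H–H) ≈ 448 kJ/mol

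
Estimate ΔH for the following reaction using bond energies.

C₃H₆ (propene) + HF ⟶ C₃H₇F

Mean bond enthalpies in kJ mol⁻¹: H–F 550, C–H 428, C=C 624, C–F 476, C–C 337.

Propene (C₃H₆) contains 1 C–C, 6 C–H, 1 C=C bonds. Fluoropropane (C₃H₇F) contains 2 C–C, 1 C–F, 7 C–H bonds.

Bonds broken (reactants):
  C–C: 1 × 337 = 337
  C–H: 6 × 428 = 2568
  C=C: 1 × 624 = 624
  H–F: 1 × 550 = 550
  Σ(broken) = 4079 kJ
Bonds formed (products):
  C–C: 2 × 337 = 674
  C–F: 1 × 476 = 476
  C–H: 7 × 428 = 2996
  Σ(formed) = 4146 kJ
ΔH = Σ(broken) − Σ(formed) = 4079 − 4146 = −67 kJ

ΔH ≈ −67 kJ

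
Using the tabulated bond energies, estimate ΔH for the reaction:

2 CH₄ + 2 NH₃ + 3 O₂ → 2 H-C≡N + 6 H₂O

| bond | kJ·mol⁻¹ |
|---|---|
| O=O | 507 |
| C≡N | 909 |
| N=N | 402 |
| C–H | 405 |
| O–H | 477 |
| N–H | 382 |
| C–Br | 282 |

ΔH ≈ −1299 kJ

Bonds broken (reactants):
  C–H: 8 × 405 = 3240
  N–H: 6 × 382 = 2292
  O=O: 3 × 507 = 1521
  Σ(broken) = 7053 kJ
Bonds formed (products):
  C≡N: 2 × 909 = 1818
  C–H: 2 × 405 = 810
  O–H: 12 × 477 = 5724
  Σ(formed) = 8352 kJ
ΔH = Σ(broken) − Σ(formed) = 7053 − 8352 = −1299 kJ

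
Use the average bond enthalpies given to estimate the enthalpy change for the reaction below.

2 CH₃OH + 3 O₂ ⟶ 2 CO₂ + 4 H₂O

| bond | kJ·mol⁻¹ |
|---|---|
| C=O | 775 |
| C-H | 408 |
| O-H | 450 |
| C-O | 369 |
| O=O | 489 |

ΔH ≈ −1147 kJ

Bonds broken (reactants):
  C-H: 6 × 408 = 2448
  C-O: 2 × 369 = 738
  O-H: 2 × 450 = 900
  O=O: 3 × 489 = 1467
  Σ(broken) = 5553 kJ
Bonds formed (products):
  C=O: 4 × 775 = 3100
  O-H: 8 × 450 = 3600
  Σ(formed) = 6700 kJ
ΔH = Σ(broken) − Σ(formed) = 5553 − 6700 = −1147 kJ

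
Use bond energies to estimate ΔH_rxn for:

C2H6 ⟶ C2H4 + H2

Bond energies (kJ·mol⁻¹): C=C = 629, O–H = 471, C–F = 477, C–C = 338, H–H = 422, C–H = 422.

ΔH ≈ +131 kJ

Bonds broken (reactants):
  C–C: 1 × 338 = 338
  C–H: 6 × 422 = 2532
  Σ(broken) = 2870 kJ
Bonds formed (products):
  C–H: 4 × 422 = 1688
  C=C: 1 × 629 = 629
  H–H: 1 × 422 = 422
  Σ(formed) = 2739 kJ
ΔH = Σ(broken) − Σ(formed) = 2870 − 2739 = +131 kJ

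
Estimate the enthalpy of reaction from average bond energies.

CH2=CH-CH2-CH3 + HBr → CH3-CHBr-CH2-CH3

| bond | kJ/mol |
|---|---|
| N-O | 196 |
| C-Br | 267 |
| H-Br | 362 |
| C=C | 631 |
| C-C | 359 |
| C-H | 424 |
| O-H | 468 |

Bonds broken (reactants):
  C-C: 2 × 359 = 718
  C-H: 8 × 424 = 3392
  C=C: 1 × 631 = 631
  H-Br: 1 × 362 = 362
  Σ(broken) = 5103 kJ
Bonds formed (products):
  C-Br: 1 × 267 = 267
  C-C: 3 × 359 = 1077
  C-H: 9 × 424 = 3816
  Σ(formed) = 5160 kJ
ΔH = Σ(broken) − Σ(formed) = 5103 − 5160 = −57 kJ

ΔH ≈ −57 kJ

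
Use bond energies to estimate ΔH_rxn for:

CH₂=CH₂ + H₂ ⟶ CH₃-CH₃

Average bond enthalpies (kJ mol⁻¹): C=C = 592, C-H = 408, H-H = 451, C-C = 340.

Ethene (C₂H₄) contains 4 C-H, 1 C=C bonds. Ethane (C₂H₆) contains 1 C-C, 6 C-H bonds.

Bonds broken (reactants):
  C-H: 4 × 408 = 1632
  C=C: 1 × 592 = 592
  H-H: 1 × 451 = 451
  Σ(broken) = 2675 kJ
Bonds formed (products):
  C-C: 1 × 340 = 340
  C-H: 6 × 408 = 2448
  Σ(formed) = 2788 kJ
ΔH = Σ(broken) − Σ(formed) = 2675 − 2788 = −113 kJ

ΔH ≈ −113 kJ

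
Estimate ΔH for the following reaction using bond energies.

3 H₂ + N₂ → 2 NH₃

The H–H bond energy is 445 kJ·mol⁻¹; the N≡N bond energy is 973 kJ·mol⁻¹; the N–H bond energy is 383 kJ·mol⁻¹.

Bonds broken (reactants):
  H–H: 3 × 445 = 1335
  N≡N: 1 × 973 = 973
  Σ(broken) = 2308 kJ
Bonds formed (products):
  N–H: 6 × 383 = 2298
  Σ(formed) = 2298 kJ
ΔH = Σ(broken) − Σ(formed) = 2308 − 2298 = +10 kJ

ΔH ≈ +10 kJ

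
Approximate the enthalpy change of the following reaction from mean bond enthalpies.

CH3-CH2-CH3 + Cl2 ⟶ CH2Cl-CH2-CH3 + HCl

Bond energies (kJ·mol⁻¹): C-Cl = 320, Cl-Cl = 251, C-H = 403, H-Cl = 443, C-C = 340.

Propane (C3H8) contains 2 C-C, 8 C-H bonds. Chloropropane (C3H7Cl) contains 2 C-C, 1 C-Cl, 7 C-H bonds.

Bonds broken (reactants):
  C-C: 2 × 340 = 680
  C-H: 8 × 403 = 3224
  Cl-Cl: 1 × 251 = 251
  Σ(broken) = 4155 kJ
Bonds formed (products):
  C-C: 2 × 340 = 680
  C-Cl: 1 × 320 = 320
  C-H: 7 × 403 = 2821
  H-Cl: 1 × 443 = 443
  Σ(formed) = 4264 kJ
ΔH = Σ(broken) − Σ(formed) = 4155 − 4264 = −109 kJ

ΔH ≈ −109 kJ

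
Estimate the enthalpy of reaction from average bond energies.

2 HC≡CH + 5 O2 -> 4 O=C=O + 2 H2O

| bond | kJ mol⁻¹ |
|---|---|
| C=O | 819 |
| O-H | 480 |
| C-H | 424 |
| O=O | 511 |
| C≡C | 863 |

Bonds broken (reactants):
  C≡C: 2 × 863 = 1726
  C-H: 4 × 424 = 1696
  O=O: 5 × 511 = 2555
  Σ(broken) = 5977 kJ
Bonds formed (products):
  C=O: 8 × 819 = 6552
  O-H: 4 × 480 = 1920
  Σ(formed) = 8472 kJ
ΔH = Σ(broken) − Σ(formed) = 5977 − 8472 = −2495 kJ

ΔH ≈ −2495 kJ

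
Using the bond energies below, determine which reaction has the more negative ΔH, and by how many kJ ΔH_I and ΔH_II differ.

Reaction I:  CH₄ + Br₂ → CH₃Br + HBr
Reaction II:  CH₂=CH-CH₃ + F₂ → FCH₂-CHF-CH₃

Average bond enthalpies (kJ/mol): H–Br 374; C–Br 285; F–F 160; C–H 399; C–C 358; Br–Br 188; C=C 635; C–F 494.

Reaction I:
  Bonds broken (reactants):
    Br–Br: 1 × 188 = 188
    C–H: 4 × 399 = 1596
    Σ(broken) = 1784 kJ
  Bonds formed (products):
    C–Br: 1 × 285 = 285
    C–H: 3 × 399 = 1197
    H–Br: 1 × 374 = 374
    Σ(formed) = 1856 kJ
  ΔH_I = 1784 − 1856 = −72 kJ
Reaction II:
  Bonds broken (reactants):
    C–C: 1 × 358 = 358
    C–H: 6 × 399 = 2394
    C=C: 1 × 635 = 635
    F–F: 1 × 160 = 160
    Σ(broken) = 3547 kJ
  Bonds formed (products):
    C–C: 2 × 358 = 716
    C–F: 2 × 494 = 988
    C–H: 6 × 399 = 2394
    Σ(formed) = 4098 kJ
  ΔH_II = 3547 − 4098 = −551 kJ
ΔH_I − ΔH_II = +479 kJ, so reaction II has the more negative ΔH; |ΔH_I − ΔH_II| = 479 kJ.

Reaction II, by 479 kJ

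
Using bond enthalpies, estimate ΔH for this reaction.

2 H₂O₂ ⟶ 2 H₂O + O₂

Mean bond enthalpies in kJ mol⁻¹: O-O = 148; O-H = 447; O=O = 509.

Bonds broken (reactants):
  O-H: 4 × 447 = 1788
  O-O: 2 × 148 = 296
  Σ(broken) = 2084 kJ
Bonds formed (products):
  O-H: 4 × 447 = 1788
  O=O: 1 × 509 = 509
  Σ(formed) = 2297 kJ
ΔH = Σ(broken) − Σ(formed) = 2084 − 2297 = −213 kJ

ΔH ≈ −213 kJ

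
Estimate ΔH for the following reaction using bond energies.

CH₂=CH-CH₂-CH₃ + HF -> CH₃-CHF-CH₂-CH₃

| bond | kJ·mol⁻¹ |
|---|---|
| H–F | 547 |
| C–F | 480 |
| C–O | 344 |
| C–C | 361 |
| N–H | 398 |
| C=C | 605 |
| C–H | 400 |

Bonds broken (reactants):
  C–C: 2 × 361 = 722
  C–H: 8 × 400 = 3200
  C=C: 1 × 605 = 605
  H–F: 1 × 547 = 547
  Σ(broken) = 5074 kJ
Bonds formed (products):
  C–C: 3 × 361 = 1083
  C–F: 1 × 480 = 480
  C–H: 9 × 400 = 3600
  Σ(formed) = 5163 kJ
ΔH = Σ(broken) − Σ(formed) = 5074 − 5163 = −89 kJ

ΔH ≈ −89 kJ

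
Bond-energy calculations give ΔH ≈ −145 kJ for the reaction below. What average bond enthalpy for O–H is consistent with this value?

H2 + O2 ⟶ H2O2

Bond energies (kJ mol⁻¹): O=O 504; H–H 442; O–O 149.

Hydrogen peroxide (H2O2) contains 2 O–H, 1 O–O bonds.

Let D be the O–H bond energy.
Σ(broken) = 1×442 + 1×504 = 946
Σ(formed) = 2×D + 1×149 = 149 + 2D
ΔH = Σ(broken) − Σ(formed) = (946) − (149 + 2D) = +797 − 2D
Setting this equal to −145 kJ gives 2D = 942, so D = 471 kJ/mol.

D(O–H) ≈ 471 kJ/mol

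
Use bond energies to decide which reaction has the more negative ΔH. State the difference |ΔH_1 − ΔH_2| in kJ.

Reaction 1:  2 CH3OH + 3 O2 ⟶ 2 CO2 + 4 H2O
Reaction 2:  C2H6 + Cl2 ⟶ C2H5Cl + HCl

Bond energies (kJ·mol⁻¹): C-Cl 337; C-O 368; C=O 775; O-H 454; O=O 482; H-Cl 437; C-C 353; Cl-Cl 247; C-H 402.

Reaction 1:
  Bonds broken (reactants):
    C-H: 6 × 402 = 2412
    C-O: 2 × 368 = 736
    O-H: 2 × 454 = 908
    O=O: 3 × 482 = 1446
    Σ(broken) = 5502 kJ
  Bonds formed (products):
    C=O: 4 × 775 = 3100
    O-H: 8 × 454 = 3632
    Σ(formed) = 6732 kJ
  ΔH_1 = 5502 − 6732 = −1230 kJ
Reaction 2:
  Bonds broken (reactants):
    C-C: 1 × 353 = 353
    C-H: 6 × 402 = 2412
    Cl-Cl: 1 × 247 = 247
    Σ(broken) = 3012 kJ
  Bonds formed (products):
    C-C: 1 × 353 = 353
    C-Cl: 1 × 337 = 337
    C-H: 5 × 402 = 2010
    H-Cl: 1 × 437 = 437
    Σ(formed) = 3137 kJ
  ΔH_2 = 3012 − 3137 = −125 kJ
ΔH_1 − ΔH_2 = −1105 kJ, so reaction 1 has the more negative ΔH; |ΔH_1 − ΔH_2| = 1105 kJ.

Reaction 1, by 1105 kJ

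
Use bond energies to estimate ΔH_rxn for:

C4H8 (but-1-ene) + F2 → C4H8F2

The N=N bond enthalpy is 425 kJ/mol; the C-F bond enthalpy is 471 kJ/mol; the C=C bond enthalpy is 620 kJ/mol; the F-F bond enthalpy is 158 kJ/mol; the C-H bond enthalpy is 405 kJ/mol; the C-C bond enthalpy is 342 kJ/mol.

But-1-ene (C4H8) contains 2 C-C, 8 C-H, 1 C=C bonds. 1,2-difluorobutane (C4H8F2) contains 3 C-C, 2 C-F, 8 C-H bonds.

ΔH ≈ −506 kJ

Bonds broken (reactants):
  C-C: 2 × 342 = 684
  C-H: 8 × 405 = 3240
  C=C: 1 × 620 = 620
  F-F: 1 × 158 = 158
  Σ(broken) = 4702 kJ
Bonds formed (products):
  C-C: 3 × 342 = 1026
  C-F: 2 × 471 = 942
  C-H: 8 × 405 = 3240
  Σ(formed) = 5208 kJ
ΔH = Σ(broken) − Σ(formed) = 4702 − 5208 = −506 kJ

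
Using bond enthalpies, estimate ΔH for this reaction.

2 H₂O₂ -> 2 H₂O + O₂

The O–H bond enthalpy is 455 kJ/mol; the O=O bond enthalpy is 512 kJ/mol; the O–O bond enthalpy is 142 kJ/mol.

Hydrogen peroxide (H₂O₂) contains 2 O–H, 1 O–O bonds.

ΔH ≈ −228 kJ

Bonds broken (reactants):
  O–H: 4 × 455 = 1820
  O–O: 2 × 142 = 284
  Σ(broken) = 2104 kJ
Bonds formed (products):
  O–H: 4 × 455 = 1820
  O=O: 1 × 512 = 512
  Σ(formed) = 2332 kJ
ΔH = Σ(broken) − Σ(formed) = 2104 − 2332 = −228 kJ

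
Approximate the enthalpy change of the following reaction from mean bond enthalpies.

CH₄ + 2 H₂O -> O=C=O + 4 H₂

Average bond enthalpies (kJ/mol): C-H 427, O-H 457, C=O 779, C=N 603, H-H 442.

ΔH ≈ +210 kJ

Bonds broken (reactants):
  C-H: 4 × 427 = 1708
  O-H: 4 × 457 = 1828
  Σ(broken) = 3536 kJ
Bonds formed (products):
  C=O: 2 × 779 = 1558
  H-H: 4 × 442 = 1768
  Σ(formed) = 3326 kJ
ΔH = Σ(broken) − Σ(formed) = 3536 − 3326 = +210 kJ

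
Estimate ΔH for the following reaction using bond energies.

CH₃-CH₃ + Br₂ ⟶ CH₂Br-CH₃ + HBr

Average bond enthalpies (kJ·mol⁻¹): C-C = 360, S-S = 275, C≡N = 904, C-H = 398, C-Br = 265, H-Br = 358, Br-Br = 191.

Bonds broken (reactants):
  Br-Br: 1 × 191 = 191
  C-C: 1 × 360 = 360
  C-H: 6 × 398 = 2388
  Σ(broken) = 2939 kJ
Bonds formed (products):
  C-Br: 1 × 265 = 265
  C-C: 1 × 360 = 360
  C-H: 5 × 398 = 1990
  H-Br: 1 × 358 = 358
  Σ(formed) = 2973 kJ
ΔH = Σ(broken) − Σ(formed) = 2939 − 2973 = −34 kJ

ΔH ≈ −34 kJ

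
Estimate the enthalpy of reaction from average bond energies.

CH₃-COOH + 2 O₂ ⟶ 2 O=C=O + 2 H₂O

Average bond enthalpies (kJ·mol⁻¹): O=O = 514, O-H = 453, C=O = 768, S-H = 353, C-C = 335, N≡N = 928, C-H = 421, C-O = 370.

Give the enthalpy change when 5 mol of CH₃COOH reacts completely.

Bonds broken (reactants):
  C-C: 1 × 335 = 335
  C-H: 3 × 421 = 1263
  C-O: 1 × 370 = 370
  C=O: 1 × 768 = 768
  O-H: 1 × 453 = 453
  O=O: 2 × 514 = 1028
  Σ(broken) = 4217 kJ
Bonds formed (products):
  C=O: 4 × 768 = 3072
  O-H: 4 × 453 = 1812
  Σ(formed) = 4884 kJ
ΔH = Σ(broken) − Σ(formed) = 4217 − 4884 = −667 kJ
For 5× the reaction as written: 5 × (−667) = −3335 kJ

ΔH = −3335 kJ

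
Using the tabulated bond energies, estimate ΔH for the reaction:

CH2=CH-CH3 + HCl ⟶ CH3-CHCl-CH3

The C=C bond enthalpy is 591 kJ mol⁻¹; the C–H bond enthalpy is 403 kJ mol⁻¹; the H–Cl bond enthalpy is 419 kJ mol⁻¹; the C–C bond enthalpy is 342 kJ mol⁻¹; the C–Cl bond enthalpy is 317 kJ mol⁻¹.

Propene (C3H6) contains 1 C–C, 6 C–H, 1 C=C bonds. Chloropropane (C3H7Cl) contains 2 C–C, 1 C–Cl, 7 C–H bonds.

Bonds broken (reactants):
  C–C: 1 × 342 = 342
  C–H: 6 × 403 = 2418
  C=C: 1 × 591 = 591
  H–Cl: 1 × 419 = 419
  Σ(broken) = 3770 kJ
Bonds formed (products):
  C–C: 2 × 342 = 684
  C–Cl: 1 × 317 = 317
  C–H: 7 × 403 = 2821
  Σ(formed) = 3822 kJ
ΔH = Σ(broken) − Σ(formed) = 3770 − 3822 = −52 kJ

ΔH ≈ −52 kJ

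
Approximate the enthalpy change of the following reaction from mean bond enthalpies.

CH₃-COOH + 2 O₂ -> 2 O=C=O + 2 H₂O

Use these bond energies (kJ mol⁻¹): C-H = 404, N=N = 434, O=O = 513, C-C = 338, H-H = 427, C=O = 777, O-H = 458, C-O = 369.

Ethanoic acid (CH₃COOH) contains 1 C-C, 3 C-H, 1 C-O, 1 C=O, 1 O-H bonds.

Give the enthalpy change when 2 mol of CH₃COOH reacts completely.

ΔH = −1520 kJ

Bonds broken (reactants):
  C-C: 1 × 338 = 338
  C-H: 3 × 404 = 1212
  C-O: 1 × 369 = 369
  C=O: 1 × 777 = 777
  O-H: 1 × 458 = 458
  O=O: 2 × 513 = 1026
  Σ(broken) = 4180 kJ
Bonds formed (products):
  C=O: 4 × 777 = 3108
  O-H: 4 × 458 = 1832
  Σ(formed) = 4940 kJ
ΔH = Σ(broken) − Σ(formed) = 4180 − 4940 = −760 kJ
For 2× the reaction as written: 2 × (−760) = −1520 kJ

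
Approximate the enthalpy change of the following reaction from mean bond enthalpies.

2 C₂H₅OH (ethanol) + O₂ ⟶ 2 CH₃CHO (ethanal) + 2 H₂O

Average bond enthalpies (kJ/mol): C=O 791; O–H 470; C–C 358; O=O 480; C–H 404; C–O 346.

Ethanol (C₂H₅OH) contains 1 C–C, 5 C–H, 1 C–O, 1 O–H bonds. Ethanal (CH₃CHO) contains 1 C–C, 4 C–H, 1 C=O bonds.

Bonds broken (reactants):
  C–C: 2 × 358 = 716
  C–H: 10 × 404 = 4040
  C–O: 2 × 346 = 692
  O–H: 2 × 470 = 940
  O=O: 1 × 480 = 480
  Σ(broken) = 6868 kJ
Bonds formed (products):
  C–C: 2 × 358 = 716
  C–H: 8 × 404 = 3232
  C=O: 2 × 791 = 1582
  O–H: 4 × 470 = 1880
  Σ(formed) = 7410 kJ
ΔH = Σ(broken) − Σ(formed) = 6868 − 7410 = −542 kJ

ΔH ≈ −542 kJ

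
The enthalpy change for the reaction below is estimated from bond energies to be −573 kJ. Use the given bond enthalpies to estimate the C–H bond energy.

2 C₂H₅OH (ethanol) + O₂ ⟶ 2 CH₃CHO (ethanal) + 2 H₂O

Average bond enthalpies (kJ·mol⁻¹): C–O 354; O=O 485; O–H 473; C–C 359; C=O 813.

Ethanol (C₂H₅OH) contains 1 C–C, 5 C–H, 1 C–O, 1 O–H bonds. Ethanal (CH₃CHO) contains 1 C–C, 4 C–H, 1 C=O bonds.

D(C–H) ≈ 403 kJ/mol

Let D be the C–H bond energy.
Σ(broken) = 2×359 + 10×D + 2×354 + 2×473 + 1×485 = 2857 + 10D
Σ(formed) = 2×359 + 8×D + 2×813 + 4×473 = 4236 + 8D
ΔH = Σ(broken) − Σ(formed) = (2857 + 10D) − (4236 + 8D) = −1379 + 2D
Setting this equal to −573 kJ gives 2D = 806, so D = 403 kJ/mol.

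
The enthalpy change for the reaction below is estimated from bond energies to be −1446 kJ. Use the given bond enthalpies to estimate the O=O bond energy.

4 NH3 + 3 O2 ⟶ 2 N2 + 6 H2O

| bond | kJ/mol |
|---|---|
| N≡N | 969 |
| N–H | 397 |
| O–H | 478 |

Let D be the O=O bond energy.
Σ(broken) = 12×397 + 3×D = 4764 + 3D
Σ(formed) = 2×969 + 12×478 = 7674
ΔH = Σ(broken) − Σ(formed) = (4764 + 3D) − (7674) = −2910 + 3D
Setting this equal to −1446 kJ gives 3D = 1464, so D = 488 kJ/mol.

D(O=O) ≈ 488 kJ/mol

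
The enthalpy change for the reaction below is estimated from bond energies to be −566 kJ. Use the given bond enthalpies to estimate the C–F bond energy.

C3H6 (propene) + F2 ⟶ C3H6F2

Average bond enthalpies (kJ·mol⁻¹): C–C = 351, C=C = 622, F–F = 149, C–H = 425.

Let D be the C–F bond energy.
Σ(broken) = 1×351 + 6×425 + 1×622 + 1×149 = 3672
Σ(formed) = 2×351 + 2×D + 6×425 = 3252 + 2D
ΔH = Σ(broken) − Σ(formed) = (3672) − (3252 + 2D) = +420 − 2D
Setting this equal to −566 kJ gives 2D = 986, so D = 493 kJ/mol.

D(C–F) ≈ 493 kJ/mol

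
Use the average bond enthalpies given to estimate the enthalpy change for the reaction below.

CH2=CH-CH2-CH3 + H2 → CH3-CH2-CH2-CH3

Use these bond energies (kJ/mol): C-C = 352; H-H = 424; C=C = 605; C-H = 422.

ΔH ≈ −167 kJ

Bonds broken (reactants):
  C-C: 2 × 352 = 704
  C-H: 8 × 422 = 3376
  C=C: 1 × 605 = 605
  H-H: 1 × 424 = 424
  Σ(broken) = 5109 kJ
Bonds formed (products):
  C-C: 3 × 352 = 1056
  C-H: 10 × 422 = 4220
  Σ(formed) = 5276 kJ
ΔH = Σ(broken) − Σ(formed) = 5109 − 5276 = −167 kJ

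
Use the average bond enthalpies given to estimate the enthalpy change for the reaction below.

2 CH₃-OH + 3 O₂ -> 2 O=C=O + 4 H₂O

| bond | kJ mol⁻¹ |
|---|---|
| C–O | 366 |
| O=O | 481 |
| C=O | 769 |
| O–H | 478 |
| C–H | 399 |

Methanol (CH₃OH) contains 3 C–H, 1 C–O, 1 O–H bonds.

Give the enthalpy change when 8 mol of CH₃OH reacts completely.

ΔH = −5500 kJ

Bonds broken (reactants):
  C–H: 6 × 399 = 2394
  C–O: 2 × 366 = 732
  O–H: 2 × 478 = 956
  O=O: 3 × 481 = 1443
  Σ(broken) = 5525 kJ
Bonds formed (products):
  C=O: 4 × 769 = 3076
  O–H: 8 × 478 = 3824
  Σ(formed) = 6900 kJ
ΔH = Σ(broken) − Σ(formed) = 5525 − 6900 = −1375 kJ
For 4× the reaction as written: 4 × (−1375) = −5500 kJ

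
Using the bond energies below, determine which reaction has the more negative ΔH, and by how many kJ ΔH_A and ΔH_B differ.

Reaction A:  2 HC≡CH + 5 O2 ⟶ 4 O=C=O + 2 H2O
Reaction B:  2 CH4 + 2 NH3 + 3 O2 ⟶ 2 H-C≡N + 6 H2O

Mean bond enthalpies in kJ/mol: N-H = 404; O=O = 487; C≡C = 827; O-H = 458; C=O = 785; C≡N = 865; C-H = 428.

Reaction A, by 1538 kJ

Reaction A:
  Bonds broken (reactants):
    C≡C: 2 × 827 = 1654
    C-H: 4 × 428 = 1712
    O=O: 5 × 487 = 2435
    Σ(broken) = 5801 kJ
  Bonds formed (products):
    C=O: 8 × 785 = 6280
    O-H: 4 × 458 = 1832
    Σ(formed) = 8112 kJ
  ΔH_A = 5801 − 8112 = −2311 kJ
Reaction B:
  Bonds broken (reactants):
    C-H: 8 × 428 = 3424
    N-H: 6 × 404 = 2424
    O=O: 3 × 487 = 1461
    Σ(broken) = 7309 kJ
  Bonds formed (products):
    C≡N: 2 × 865 = 1730
    C-H: 2 × 428 = 856
    O-H: 12 × 458 = 5496
    Σ(formed) = 8082 kJ
  ΔH_B = 7309 − 8082 = −773 kJ
ΔH_A − ΔH_B = −1538 kJ, so reaction A has the more negative ΔH; |ΔH_A − ΔH_B| = 1538 kJ.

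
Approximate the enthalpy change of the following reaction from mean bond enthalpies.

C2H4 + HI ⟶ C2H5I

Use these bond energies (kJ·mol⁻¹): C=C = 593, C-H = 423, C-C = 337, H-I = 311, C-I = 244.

ΔH ≈ −100 kJ

Bonds broken (reactants):
  C-H: 4 × 423 = 1692
  C=C: 1 × 593 = 593
  H-I: 1 × 311 = 311
  Σ(broken) = 2596 kJ
Bonds formed (products):
  C-C: 1 × 337 = 337
  C-H: 5 × 423 = 2115
  C-I: 1 × 244 = 244
  Σ(formed) = 2696 kJ
ΔH = Σ(broken) − Σ(formed) = 2596 − 2696 = −100 kJ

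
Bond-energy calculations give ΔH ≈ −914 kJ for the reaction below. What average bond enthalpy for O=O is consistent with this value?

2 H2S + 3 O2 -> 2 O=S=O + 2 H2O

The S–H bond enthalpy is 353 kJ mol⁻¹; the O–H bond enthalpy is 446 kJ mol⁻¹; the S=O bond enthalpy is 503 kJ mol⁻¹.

Let D be the O=O bond energy.
Σ(broken) = 3×D + 4×353 = 1412 + 3D
Σ(formed) = 4×446 + 4×503 = 3796
ΔH = Σ(broken) − Σ(formed) = (1412 + 3D) − (3796) = −2384 + 3D
Setting this equal to −914 kJ gives 3D = 1470, so D = 490 kJ/mol.

D(O=O) ≈ 490 kJ/mol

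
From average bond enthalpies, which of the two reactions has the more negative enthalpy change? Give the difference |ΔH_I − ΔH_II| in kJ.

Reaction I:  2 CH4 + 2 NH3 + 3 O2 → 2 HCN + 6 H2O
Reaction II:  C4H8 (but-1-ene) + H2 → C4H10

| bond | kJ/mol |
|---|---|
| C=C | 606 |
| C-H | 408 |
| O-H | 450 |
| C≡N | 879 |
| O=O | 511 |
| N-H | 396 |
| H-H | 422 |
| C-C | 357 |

Reaction I, by 656 kJ

Reaction I:
  Bonds broken (reactants):
    C-H: 8 × 408 = 3264
    N-H: 6 × 396 = 2376
    O=O: 3 × 511 = 1533
    Σ(broken) = 7173 kJ
  Bonds formed (products):
    C≡N: 2 × 879 = 1758
    C-H: 2 × 408 = 816
    O-H: 12 × 450 = 5400
    Σ(formed) = 7974 kJ
  ΔH_I = 7173 − 7974 = −801 kJ
Reaction II:
  Bonds broken (reactants):
    C-C: 2 × 357 = 714
    C-H: 8 × 408 = 3264
    C=C: 1 × 606 = 606
    H-H: 1 × 422 = 422
    Σ(broken) = 5006 kJ
  Bonds formed (products):
    C-C: 3 × 357 = 1071
    C-H: 10 × 408 = 4080
    Σ(formed) = 5151 kJ
  ΔH_II = 5006 − 5151 = −145 kJ
ΔH_I − ΔH_II = −656 kJ, so reaction I has the more negative ΔH; |ΔH_I − ΔH_II| = 656 kJ.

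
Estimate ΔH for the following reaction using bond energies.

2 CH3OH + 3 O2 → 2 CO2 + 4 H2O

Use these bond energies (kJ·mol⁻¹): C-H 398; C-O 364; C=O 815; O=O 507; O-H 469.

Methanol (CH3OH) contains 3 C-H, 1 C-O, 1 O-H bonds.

ΔH ≈ −1437 kJ

Bonds broken (reactants):
  C-H: 6 × 398 = 2388
  C-O: 2 × 364 = 728
  O-H: 2 × 469 = 938
  O=O: 3 × 507 = 1521
  Σ(broken) = 5575 kJ
Bonds formed (products):
  C=O: 4 × 815 = 3260
  O-H: 8 × 469 = 3752
  Σ(formed) = 7012 kJ
ΔH = Σ(broken) − Σ(formed) = 5575 − 7012 = −1437 kJ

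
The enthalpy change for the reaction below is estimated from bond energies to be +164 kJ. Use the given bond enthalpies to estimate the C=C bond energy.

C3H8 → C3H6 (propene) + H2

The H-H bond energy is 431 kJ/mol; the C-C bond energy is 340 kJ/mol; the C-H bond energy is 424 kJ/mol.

D(C=C) ≈ 593 kJ/mol

Let D be the C=C bond energy.
Σ(broken) = 2×340 + 8×424 = 4072
Σ(formed) = 1×340 + 6×424 + 1×D + 1×431 = 3315 + D
ΔH = Σ(broken) − Σ(formed) = (4072) − (3315 + D) = +757 − D
Setting this equal to +164 kJ gives D = 593 kJ/mol.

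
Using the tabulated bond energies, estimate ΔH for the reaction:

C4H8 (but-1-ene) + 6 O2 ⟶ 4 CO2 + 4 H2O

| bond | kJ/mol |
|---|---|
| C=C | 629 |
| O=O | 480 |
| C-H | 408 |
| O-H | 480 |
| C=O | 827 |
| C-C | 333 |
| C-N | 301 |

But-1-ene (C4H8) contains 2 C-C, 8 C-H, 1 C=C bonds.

Bonds broken (reactants):
  C-C: 2 × 333 = 666
  C-H: 8 × 408 = 3264
  C=C: 1 × 629 = 629
  O=O: 6 × 480 = 2880
  Σ(broken) = 7439 kJ
Bonds formed (products):
  C=O: 8 × 827 = 6616
  O-H: 8 × 480 = 3840
  Σ(formed) = 10456 kJ
ΔH = Σ(broken) − Σ(formed) = 7439 − 10456 = −3017 kJ

ΔH ≈ −3017 kJ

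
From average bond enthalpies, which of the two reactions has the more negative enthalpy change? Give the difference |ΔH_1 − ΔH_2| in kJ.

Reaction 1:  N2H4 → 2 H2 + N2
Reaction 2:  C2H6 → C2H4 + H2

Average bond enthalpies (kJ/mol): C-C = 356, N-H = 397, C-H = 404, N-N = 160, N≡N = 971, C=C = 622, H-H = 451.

Reaction 1:
  Bonds broken (reactants):
    N-H: 4 × 397 = 1588
    N-N: 1 × 160 = 160
    Σ(broken) = 1748 kJ
  Bonds formed (products):
    H-H: 2 × 451 = 902
    N≡N: 1 × 971 = 971
    Σ(formed) = 1873 kJ
  ΔH_1 = 1748 − 1873 = −125 kJ
Reaction 2:
  Bonds broken (reactants):
    C-C: 1 × 356 = 356
    C-H: 6 × 404 = 2424
    Σ(broken) = 2780 kJ
  Bonds formed (products):
    C-H: 4 × 404 = 1616
    C=C: 1 × 622 = 622
    H-H: 1 × 451 = 451
    Σ(formed) = 2689 kJ
  ΔH_2 = 2780 − 2689 = +91 kJ
ΔH_1 − ΔH_2 = −216 kJ, so reaction 1 has the more negative ΔH; |ΔH_1 − ΔH_2| = 216 kJ.

Reaction 1, by 216 kJ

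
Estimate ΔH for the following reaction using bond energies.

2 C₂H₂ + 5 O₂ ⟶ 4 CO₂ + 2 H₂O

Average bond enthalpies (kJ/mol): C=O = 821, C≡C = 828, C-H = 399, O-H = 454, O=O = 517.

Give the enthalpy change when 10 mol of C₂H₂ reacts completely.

ΔH = −12735 kJ

Bonds broken (reactants):
  C≡C: 2 × 828 = 1656
  C-H: 4 × 399 = 1596
  O=O: 5 × 517 = 2585
  Σ(broken) = 5837 kJ
Bonds formed (products):
  C=O: 8 × 821 = 6568
  O-H: 4 × 454 = 1816
  Σ(formed) = 8384 kJ
ΔH = Σ(broken) − Σ(formed) = 5837 − 8384 = −2547 kJ
For 5× the reaction as written: 5 × (−2547) = −12735 kJ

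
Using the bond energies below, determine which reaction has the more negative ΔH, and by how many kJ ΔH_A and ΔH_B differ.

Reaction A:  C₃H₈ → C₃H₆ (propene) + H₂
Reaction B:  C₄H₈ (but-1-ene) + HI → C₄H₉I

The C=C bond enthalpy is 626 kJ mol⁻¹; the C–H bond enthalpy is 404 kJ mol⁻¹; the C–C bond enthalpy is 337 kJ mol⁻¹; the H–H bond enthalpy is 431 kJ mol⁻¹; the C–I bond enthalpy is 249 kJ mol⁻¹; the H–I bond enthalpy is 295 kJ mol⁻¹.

Reaction A:
  Bonds broken (reactants):
    C–C: 2 × 337 = 674
    C–H: 8 × 404 = 3232
    Σ(broken) = 3906 kJ
  Bonds formed (products):
    C–C: 1 × 337 = 337
    C–H: 6 × 404 = 2424
    C=C: 1 × 626 = 626
    H–H: 1 × 431 = 431
    Σ(formed) = 3818 kJ
  ΔH_A = 3906 − 3818 = +88 kJ
Reaction B:
  Bonds broken (reactants):
    C–C: 2 × 337 = 674
    C–H: 8 × 404 = 3232
    C=C: 1 × 626 = 626
    H–I: 1 × 295 = 295
    Σ(broken) = 4827 kJ
  Bonds formed (products):
    C–C: 3 × 337 = 1011
    C–H: 9 × 404 = 3636
    C–I: 1 × 249 = 249
    Σ(formed) = 4896 kJ
  ΔH_B = 4827 − 4896 = −69 kJ
ΔH_A − ΔH_B = +157 kJ, so reaction B has the more negative ΔH; |ΔH_A − ΔH_B| = 157 kJ.

Reaction B, by 157 kJ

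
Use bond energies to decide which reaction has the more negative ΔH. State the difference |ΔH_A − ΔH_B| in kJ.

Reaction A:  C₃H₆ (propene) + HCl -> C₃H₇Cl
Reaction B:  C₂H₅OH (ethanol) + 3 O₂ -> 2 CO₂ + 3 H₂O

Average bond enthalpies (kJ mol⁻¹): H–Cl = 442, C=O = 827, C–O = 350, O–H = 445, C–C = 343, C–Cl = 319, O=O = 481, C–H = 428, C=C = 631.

Reaction B, by 1240 kJ

Reaction A:
  Bonds broken (reactants):
    C–C: 1 × 343 = 343
    C–H: 6 × 428 = 2568
    C=C: 1 × 631 = 631
    H–Cl: 1 × 442 = 442
    Σ(broken) = 3984 kJ
  Bonds formed (products):
    C–C: 2 × 343 = 686
    C–Cl: 1 × 319 = 319
    C–H: 7 × 428 = 2996
    Σ(formed) = 4001 kJ
  ΔH_A = 3984 − 4001 = −17 kJ
Reaction B:
  Bonds broken (reactants):
    C–C: 1 × 343 = 343
    C–H: 5 × 428 = 2140
    C–O: 1 × 350 = 350
    O–H: 1 × 445 = 445
    O=O: 3 × 481 = 1443
    Σ(broken) = 4721 kJ
  Bonds formed (products):
    C=O: 4 × 827 = 3308
    O–H: 6 × 445 = 2670
    Σ(formed) = 5978 kJ
  ΔH_B = 4721 − 5978 = −1257 kJ
ΔH_A − ΔH_B = +1240 kJ, so reaction B has the more negative ΔH; |ΔH_A − ΔH_B| = 1240 kJ.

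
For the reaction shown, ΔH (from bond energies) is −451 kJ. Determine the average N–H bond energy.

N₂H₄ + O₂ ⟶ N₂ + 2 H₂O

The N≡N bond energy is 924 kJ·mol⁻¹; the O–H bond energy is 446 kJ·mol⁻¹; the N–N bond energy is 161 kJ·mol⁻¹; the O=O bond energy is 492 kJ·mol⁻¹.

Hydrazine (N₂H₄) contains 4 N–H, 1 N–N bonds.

Let D be the N–H bond energy.
Σ(broken) = 4×D + 1×161 + 1×492 = 653 + 4D
Σ(formed) = 1×924 + 4×446 = 2708
ΔH = Σ(broken) − Σ(formed) = (653 + 4D) − (2708) = −2055 + 4D
Setting this equal to −451 kJ gives 4D = 1604, so D = 401 kJ/mol.

D(N–H) ≈ 401 kJ/mol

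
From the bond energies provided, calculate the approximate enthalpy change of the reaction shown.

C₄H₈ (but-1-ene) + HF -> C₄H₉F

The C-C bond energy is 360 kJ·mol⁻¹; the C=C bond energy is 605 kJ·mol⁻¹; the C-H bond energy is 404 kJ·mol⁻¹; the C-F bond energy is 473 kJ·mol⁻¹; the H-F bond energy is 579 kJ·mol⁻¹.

Bonds broken (reactants):
  C-C: 2 × 360 = 720
  C-H: 8 × 404 = 3232
  C=C: 1 × 605 = 605
  H-F: 1 × 579 = 579
  Σ(broken) = 5136 kJ
Bonds formed (products):
  C-C: 3 × 360 = 1080
  C-F: 1 × 473 = 473
  C-H: 9 × 404 = 3636
  Σ(formed) = 5189 kJ
ΔH = Σ(broken) − Σ(formed) = 5136 − 5189 = −53 kJ

ΔH ≈ −53 kJ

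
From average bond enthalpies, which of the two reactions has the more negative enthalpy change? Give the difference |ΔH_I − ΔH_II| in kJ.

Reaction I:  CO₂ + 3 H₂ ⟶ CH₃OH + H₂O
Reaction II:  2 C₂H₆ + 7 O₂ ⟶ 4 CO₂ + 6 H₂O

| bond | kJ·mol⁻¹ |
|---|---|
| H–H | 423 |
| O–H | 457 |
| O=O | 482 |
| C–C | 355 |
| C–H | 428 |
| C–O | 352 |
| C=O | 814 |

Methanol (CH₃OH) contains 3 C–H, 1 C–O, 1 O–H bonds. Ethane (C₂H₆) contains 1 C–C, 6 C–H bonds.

Reaction II, by 2666 kJ

Reaction I:
  Bonds broken (reactants):
    C=O: 2 × 814 = 1628
    H–H: 3 × 423 = 1269
    Σ(broken) = 2897 kJ
  Bonds formed (products):
    C–H: 3 × 428 = 1284
    C–O: 1 × 352 = 352
    O–H: 3 × 457 = 1371
    Σ(formed) = 3007 kJ
  ΔH_I = 2897 − 3007 = −110 kJ
Reaction II:
  Bonds broken (reactants):
    C–C: 2 × 355 = 710
    C–H: 12 × 428 = 5136
    O=O: 7 × 482 = 3374
    Σ(broken) = 9220 kJ
  Bonds formed (products):
    C=O: 8 × 814 = 6512
    O–H: 12 × 457 = 5484
    Σ(formed) = 11996 kJ
  ΔH_II = 9220 − 11996 = −2776 kJ
ΔH_I − ΔH_II = +2666 kJ, so reaction II has the more negative ΔH; |ΔH_I − ΔH_II| = 2666 kJ.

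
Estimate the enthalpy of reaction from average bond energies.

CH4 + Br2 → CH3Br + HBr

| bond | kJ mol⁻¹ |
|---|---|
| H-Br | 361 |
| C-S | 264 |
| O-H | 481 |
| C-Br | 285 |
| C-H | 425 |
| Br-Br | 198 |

Bonds broken (reactants):
  Br-Br: 1 × 198 = 198
  C-H: 4 × 425 = 1700
  Σ(broken) = 1898 kJ
Bonds formed (products):
  C-Br: 1 × 285 = 285
  C-H: 3 × 425 = 1275
  H-Br: 1 × 361 = 361
  Σ(formed) = 1921 kJ
ΔH = Σ(broken) − Σ(formed) = 1898 − 1921 = −23 kJ

ΔH ≈ −23 kJ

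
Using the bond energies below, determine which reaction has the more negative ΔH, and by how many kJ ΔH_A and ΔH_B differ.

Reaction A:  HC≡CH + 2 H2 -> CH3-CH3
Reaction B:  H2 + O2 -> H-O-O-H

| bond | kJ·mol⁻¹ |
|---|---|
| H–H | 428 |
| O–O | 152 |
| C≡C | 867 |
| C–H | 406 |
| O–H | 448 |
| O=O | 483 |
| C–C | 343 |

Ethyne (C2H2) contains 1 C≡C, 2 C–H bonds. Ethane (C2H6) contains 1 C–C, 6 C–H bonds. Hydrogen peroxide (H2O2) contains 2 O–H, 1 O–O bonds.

Reaction A:
  Bonds broken (reactants):
    C≡C: 1 × 867 = 867
    C–H: 2 × 406 = 812
    H–H: 2 × 428 = 856
    Σ(broken) = 2535 kJ
  Bonds formed (products):
    C–C: 1 × 343 = 343
    C–H: 6 × 406 = 2436
    Σ(formed) = 2779 kJ
  ΔH_A = 2535 − 2779 = −244 kJ
Reaction B:
  Bonds broken (reactants):
    H–H: 1 × 428 = 428
    O=O: 1 × 483 = 483
    Σ(broken) = 911 kJ
  Bonds formed (products):
    O–H: 2 × 448 = 896
    O–O: 1 × 152 = 152
    Σ(formed) = 1048 kJ
  ΔH_B = 911 − 1048 = −137 kJ
ΔH_A − ΔH_B = −107 kJ, so reaction A has the more negative ΔH; |ΔH_A − ΔH_B| = 107 kJ.

Reaction A, by 107 kJ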